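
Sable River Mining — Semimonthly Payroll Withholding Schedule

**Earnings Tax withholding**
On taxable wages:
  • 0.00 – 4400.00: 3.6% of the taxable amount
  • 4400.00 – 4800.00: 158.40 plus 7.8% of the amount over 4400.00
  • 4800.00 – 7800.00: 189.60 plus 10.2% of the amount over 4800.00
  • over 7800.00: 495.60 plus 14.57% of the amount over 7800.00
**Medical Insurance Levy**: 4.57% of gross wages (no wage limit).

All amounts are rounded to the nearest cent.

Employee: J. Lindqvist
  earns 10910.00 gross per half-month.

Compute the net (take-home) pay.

9462.68

Earnings Tax: taxable = 10910.00
  495.60 + 14.57% × (10910.00 − 7800.00) = 495.60 + 14.57% × 3110.00 = 948.73
Medical Insurance Levy: 4.57% × 10910.00 = 498.59
Total withheld: 948.73 + 498.59 = 1447.32
Net pay: 10910.00 − 1447.32 = 9462.68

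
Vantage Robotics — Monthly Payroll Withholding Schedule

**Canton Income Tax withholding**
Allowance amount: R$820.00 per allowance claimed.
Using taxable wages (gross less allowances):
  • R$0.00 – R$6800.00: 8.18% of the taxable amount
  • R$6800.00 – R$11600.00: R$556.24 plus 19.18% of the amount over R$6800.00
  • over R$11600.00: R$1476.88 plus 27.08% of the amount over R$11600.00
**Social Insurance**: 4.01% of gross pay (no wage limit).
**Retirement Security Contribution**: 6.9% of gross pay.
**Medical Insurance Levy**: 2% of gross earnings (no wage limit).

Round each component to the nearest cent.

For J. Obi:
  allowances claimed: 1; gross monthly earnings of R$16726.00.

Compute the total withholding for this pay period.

Canton Income Tax: taxable = R$16726.00 − 1×R$820.00 = R$15906.00
  R$1476.88 + 27.08% × (R$15906.00 − R$11600.00) = R$1476.88 + 27.08% × R$4306.00 = R$2642.94
Social Insurance: 4.01% × R$16726.00 = R$670.71
Retirement Security Contribution: 6.9% × R$16726.00 = R$1154.09
Medical Insurance Levy: 2% × R$16726.00 = R$334.52
Total: R$2642.94 + R$670.71 + R$1154.09 + R$334.52 = R$4802.26

R$4802.26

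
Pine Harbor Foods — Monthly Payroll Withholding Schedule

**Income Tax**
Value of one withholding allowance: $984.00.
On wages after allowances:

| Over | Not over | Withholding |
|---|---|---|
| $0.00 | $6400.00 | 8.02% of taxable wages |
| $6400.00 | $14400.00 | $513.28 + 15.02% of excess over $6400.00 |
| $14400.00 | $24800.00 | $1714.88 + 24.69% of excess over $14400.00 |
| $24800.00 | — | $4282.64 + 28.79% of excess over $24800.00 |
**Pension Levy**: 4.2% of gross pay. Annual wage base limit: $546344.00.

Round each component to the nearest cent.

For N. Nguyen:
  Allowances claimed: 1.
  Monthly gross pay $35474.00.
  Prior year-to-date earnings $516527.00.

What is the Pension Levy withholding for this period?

$1252.31

Pension Levy: cap $546344.00 − YTD $516527.00 = $29817.00 subject; 4.2% × $29817.00 = $1252.31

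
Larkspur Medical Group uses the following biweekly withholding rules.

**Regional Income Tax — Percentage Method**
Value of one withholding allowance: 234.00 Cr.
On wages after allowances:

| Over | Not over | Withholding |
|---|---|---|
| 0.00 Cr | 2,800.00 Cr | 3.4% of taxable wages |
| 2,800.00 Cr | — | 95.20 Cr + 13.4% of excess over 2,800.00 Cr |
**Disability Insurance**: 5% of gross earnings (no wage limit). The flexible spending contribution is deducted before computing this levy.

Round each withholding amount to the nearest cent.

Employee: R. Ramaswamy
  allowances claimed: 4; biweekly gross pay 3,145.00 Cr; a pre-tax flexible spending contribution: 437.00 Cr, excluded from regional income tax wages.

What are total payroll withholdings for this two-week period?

195.65 Cr

Regional Income Tax: taxable = 3,145.00 Cr − 437.00 Cr − 4×234.00 Cr = 1,772.00 Cr
  3.4% × 1,772.00 Cr = 60.25 Cr
Disability Insurance: 5% × 2,708.00 Cr = 135.40 Cr
Total: 60.25 Cr + 135.40 Cr = 195.65 Cr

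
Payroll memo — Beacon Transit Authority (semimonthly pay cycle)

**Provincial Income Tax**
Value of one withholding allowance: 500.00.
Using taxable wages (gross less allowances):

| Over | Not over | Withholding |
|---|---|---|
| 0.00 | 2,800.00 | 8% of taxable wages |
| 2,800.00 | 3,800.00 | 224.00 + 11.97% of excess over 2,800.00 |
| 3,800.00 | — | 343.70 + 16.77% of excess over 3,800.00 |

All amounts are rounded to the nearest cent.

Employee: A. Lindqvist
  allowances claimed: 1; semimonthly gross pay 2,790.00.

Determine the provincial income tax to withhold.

183.20

Provincial Income Tax: taxable = 2,790.00 − 1×500.00 = 2,290.00
  8% × 2,290.00 = 183.20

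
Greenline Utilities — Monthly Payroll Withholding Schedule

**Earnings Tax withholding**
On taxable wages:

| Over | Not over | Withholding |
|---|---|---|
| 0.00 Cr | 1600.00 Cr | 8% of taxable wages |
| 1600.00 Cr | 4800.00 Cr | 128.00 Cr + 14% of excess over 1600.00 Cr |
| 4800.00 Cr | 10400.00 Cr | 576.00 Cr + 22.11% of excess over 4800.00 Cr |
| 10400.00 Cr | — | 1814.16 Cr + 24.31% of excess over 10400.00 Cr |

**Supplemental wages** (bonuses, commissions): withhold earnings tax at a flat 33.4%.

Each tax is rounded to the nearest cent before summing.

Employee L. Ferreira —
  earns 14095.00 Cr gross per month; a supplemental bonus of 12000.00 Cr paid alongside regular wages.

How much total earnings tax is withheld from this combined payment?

Earnings Tax: taxable = 14095.00 Cr
  1814.16 Cr + 24.31% × (14095.00 Cr − 10400.00 Cr) = 1814.16 Cr + 24.31% × 3695.00 Cr = 2712.41 Cr
Supplemental (33.4% flat on bonus): 33.4% × 12000.00 Cr = 4008.00 Cr
Total earnings tax: 2712.41 Cr + 4008.00 Cr = 6720.41 Cr

6720.41 Cr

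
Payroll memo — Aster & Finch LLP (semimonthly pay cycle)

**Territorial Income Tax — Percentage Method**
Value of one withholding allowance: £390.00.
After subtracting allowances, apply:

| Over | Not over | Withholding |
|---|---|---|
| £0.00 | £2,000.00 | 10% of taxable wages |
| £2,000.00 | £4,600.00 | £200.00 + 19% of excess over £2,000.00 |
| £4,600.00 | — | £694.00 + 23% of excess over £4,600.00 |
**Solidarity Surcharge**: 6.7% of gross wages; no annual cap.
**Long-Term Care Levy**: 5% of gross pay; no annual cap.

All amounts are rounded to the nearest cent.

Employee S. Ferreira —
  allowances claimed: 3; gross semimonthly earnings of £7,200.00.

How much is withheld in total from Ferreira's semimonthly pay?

Territorial Income Tax: taxable = £7,200.00 − 3×£390.00 = £6,030.00
  £694.00 + 23% × (£6,030.00 − £4,600.00) = £694.00 + 23% × £1,430.00 = £1,022.90
Solidarity Surcharge: 6.7% × £7,200.00 = £482.40
Long-Term Care Levy: 5% × £7,200.00 = £360.00
Total: £1,022.90 + £482.40 + £360.00 = £1,865.30

£1,865.30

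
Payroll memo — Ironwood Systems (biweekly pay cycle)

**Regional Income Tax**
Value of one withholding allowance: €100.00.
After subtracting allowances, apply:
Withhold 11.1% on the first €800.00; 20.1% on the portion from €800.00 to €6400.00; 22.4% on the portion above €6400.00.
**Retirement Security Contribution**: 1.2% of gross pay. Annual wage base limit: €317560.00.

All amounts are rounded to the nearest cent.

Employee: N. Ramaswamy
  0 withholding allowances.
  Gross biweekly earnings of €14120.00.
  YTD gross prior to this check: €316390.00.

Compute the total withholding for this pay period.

€2957.72

Regional Income Tax: taxable = €14120.00
  €1214.40 + 22.4% × (€14120.00 − €6400.00) = €1214.40 + 22.4% × €7720.00 = €2943.68
Retirement Security Contribution: cap €317560.00 − YTD €316390.00 = €1170.00 subject; 1.2% × €1170.00 = €14.04
Total: €2943.68 + €14.04 = €2957.72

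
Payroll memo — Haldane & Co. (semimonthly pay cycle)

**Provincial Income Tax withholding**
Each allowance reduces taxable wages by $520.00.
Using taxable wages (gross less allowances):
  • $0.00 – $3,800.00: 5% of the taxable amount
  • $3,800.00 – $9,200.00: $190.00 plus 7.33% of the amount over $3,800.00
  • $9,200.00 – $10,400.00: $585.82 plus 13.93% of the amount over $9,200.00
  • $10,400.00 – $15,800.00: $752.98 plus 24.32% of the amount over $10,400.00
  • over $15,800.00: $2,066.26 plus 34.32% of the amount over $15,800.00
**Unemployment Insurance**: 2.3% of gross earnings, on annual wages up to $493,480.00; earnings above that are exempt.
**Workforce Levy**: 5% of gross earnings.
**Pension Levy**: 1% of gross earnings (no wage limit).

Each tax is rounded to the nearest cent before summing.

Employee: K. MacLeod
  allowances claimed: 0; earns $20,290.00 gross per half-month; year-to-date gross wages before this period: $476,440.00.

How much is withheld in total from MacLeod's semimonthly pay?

Provincial Income Tax: taxable = $20,290.00
  $2,066.26 + 34.32% × ($20,290.00 − $15,800.00) = $2,066.26 + 34.32% × $4,490.00 = $3,607.23
Unemployment Insurance: cap $493,480.00 − YTD $476,440.00 = $17,040.00 subject; 2.3% × $17,040.00 = $391.92
Workforce Levy: 5% × $20,290.00 = $1,014.50
Pension Levy: 1% × $20,290.00 = $202.90
Total: $3,607.23 + $391.92 + $1,014.50 + $202.90 = $5,216.55

$5,216.55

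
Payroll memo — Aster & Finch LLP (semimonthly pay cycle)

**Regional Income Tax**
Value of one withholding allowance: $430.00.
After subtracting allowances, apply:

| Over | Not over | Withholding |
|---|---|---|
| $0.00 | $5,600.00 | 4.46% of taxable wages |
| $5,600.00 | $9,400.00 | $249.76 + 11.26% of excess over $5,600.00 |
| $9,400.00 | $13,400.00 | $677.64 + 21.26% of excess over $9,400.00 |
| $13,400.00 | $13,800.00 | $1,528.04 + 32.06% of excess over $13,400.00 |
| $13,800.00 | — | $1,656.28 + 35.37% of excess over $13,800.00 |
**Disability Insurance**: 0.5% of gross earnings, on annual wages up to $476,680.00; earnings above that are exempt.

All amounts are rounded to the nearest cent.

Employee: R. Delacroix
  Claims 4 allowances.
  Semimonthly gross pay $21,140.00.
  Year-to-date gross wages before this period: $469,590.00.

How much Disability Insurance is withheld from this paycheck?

Disability Insurance: cap $476,680.00 − YTD $469,590.00 = $7,090.00 subject; 0.5% × $7,090.00 = $35.45

$35.45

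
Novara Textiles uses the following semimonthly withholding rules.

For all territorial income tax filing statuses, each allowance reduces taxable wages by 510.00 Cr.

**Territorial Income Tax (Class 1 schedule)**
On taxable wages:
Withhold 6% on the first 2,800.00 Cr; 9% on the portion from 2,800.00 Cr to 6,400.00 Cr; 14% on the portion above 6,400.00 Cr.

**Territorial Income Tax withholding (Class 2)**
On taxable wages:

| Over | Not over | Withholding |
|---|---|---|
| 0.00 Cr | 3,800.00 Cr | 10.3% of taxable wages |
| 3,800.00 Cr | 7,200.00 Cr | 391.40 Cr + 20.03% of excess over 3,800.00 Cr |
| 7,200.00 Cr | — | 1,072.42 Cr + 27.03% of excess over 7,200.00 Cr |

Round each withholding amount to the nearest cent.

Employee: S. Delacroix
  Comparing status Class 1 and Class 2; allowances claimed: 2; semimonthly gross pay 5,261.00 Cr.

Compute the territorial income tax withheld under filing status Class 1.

Territorial Income Tax (Class 1): taxable = 5,261.00 Cr − 2×510.00 Cr = 4,241.00 Cr
  168.00 Cr + 9% × (4,241.00 Cr − 2,800.00 Cr) = 168.00 Cr + 9% × 1,441.00 Cr = 297.69 Cr

297.69 Cr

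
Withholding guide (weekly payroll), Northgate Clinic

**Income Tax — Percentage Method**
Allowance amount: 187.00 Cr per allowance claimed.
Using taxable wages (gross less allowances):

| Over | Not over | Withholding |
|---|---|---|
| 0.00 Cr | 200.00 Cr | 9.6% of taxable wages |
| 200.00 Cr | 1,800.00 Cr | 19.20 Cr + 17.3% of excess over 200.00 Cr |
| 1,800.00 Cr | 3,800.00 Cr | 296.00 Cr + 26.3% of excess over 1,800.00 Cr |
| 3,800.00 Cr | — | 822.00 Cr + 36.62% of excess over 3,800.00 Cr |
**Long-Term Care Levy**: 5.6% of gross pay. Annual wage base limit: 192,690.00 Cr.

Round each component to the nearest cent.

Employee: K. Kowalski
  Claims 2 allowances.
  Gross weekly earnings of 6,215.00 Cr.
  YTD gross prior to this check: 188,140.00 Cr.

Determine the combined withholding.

Income Tax: taxable = 6,215.00 Cr − 2×187.00 Cr = 5,841.00 Cr
  822.00 Cr + 36.62% × (5,841.00 Cr − 3,800.00 Cr) = 822.00 Cr + 36.62% × 2,041.00 Cr = 1,569.41 Cr
Long-Term Care Levy: cap 192,690.00 Cr − YTD 188,140.00 Cr = 4,550.00 Cr subject; 5.6% × 4,550.00 Cr = 254.80 Cr
Total: 1,569.41 Cr + 254.80 Cr = 1,824.21 Cr

1,824.21 Cr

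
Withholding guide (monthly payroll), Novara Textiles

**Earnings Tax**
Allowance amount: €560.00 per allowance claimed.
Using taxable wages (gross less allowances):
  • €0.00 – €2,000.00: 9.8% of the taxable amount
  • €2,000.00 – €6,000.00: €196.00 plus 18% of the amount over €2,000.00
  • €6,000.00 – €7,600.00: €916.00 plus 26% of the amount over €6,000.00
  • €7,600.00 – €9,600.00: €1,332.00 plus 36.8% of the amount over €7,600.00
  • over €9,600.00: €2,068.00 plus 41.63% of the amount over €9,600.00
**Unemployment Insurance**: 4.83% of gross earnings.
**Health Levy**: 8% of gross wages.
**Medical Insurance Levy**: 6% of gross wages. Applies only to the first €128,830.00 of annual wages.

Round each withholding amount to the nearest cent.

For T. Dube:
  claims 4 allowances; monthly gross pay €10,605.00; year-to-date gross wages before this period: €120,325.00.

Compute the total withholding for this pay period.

€3,484.44

Earnings Tax: taxable = €10,605.00 − 4×€560.00 = €8,365.00
  €1,332.00 + 36.8% × (€8,365.00 − €7,600.00) = €1,332.00 + 36.8% × €765.00 = €1,613.52
Unemployment Insurance: 4.83% × €10,605.00 = €512.22
Health Levy: 8% × €10,605.00 = €848.40
Medical Insurance Levy: cap €128,830.00 − YTD €120,325.00 = €8,505.00 subject; 6% × €8,505.00 = €510.30
Total: €1,613.52 + €512.22 + €848.40 + €510.30 = €3,484.44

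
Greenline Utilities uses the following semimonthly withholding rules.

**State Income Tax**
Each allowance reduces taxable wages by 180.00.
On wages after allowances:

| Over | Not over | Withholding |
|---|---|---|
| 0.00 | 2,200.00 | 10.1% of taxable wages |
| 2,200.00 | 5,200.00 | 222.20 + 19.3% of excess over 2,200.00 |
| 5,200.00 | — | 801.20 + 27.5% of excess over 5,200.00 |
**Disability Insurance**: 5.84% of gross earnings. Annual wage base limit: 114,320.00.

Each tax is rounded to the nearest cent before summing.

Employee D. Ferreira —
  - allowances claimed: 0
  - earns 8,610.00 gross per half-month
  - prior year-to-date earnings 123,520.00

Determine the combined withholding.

1,738.95

State Income Tax: taxable = 8,610.00
  801.20 + 27.5% × (8,610.00 − 5,200.00) = 801.20 + 27.5% × 3,410.00 = 1,738.95
Disability Insurance: YTD 123,520.00 ≥ cap 114,320.00 → 0.00
Total: 1,738.95 + 0.00 = 1,738.95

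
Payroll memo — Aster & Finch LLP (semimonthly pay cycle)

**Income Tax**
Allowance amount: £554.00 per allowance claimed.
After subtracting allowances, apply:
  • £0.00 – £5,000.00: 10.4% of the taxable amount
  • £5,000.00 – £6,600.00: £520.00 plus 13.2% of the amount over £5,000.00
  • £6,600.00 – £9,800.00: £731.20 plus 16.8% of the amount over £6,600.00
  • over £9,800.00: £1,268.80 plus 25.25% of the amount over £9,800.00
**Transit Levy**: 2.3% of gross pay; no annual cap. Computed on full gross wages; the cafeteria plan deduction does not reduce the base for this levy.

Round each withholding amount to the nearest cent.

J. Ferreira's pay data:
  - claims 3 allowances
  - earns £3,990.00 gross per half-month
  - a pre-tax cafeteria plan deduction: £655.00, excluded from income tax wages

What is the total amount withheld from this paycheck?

£265.76

Income Tax: taxable = £3,990.00 − £655.00 − 3×£554.00 = £1,673.00
  10.4% × £1,673.00 = £173.99
Transit Levy: 2.3% × £3,990.00 = £91.77
Total: £173.99 + £91.77 = £265.76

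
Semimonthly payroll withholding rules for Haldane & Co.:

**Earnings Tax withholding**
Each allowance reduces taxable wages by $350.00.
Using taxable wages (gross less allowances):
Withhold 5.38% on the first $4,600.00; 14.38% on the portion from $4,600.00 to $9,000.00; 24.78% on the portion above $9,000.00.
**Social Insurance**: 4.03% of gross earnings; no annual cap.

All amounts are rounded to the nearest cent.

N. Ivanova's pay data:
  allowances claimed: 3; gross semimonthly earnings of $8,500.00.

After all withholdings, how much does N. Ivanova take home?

$7,500.14

Earnings Tax: taxable = $8,500.00 − 3×$350.00 = $7,450.00
  $247.48 + 14.38% × ($7,450.00 − $4,600.00) = $247.48 + 14.38% × $2,850.00 = $657.31
Social Insurance: 4.03% × $8,500.00 = $342.55
Total withheld: $657.31 + $342.55 = $999.86
Net pay: $8,500.00 − $999.86 = $7,500.14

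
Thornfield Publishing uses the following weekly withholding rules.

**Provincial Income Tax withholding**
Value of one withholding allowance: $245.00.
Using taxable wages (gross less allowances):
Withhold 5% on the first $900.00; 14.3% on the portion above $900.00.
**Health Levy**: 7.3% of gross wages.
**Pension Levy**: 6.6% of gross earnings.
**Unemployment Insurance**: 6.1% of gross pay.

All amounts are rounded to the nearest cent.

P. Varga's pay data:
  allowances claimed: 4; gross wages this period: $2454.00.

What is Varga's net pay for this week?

Provincial Income Tax: taxable = $2454.00 − 4×$245.00 = $1474.00
  $45.00 + 14.3% × ($1474.00 − $900.00) = $45.00 + 14.3% × $574.00 = $127.08
Health Levy: 7.3% × $2454.00 = $179.14
Pension Levy: 6.6% × $2454.00 = $161.96
Unemployment Insurance: 6.1% × $2454.00 = $149.69
Total withheld: $127.08 + $179.14 + $161.96 + $149.69 = $617.87
Net pay: $2454.00 − $617.87 = $1836.13

$1836.13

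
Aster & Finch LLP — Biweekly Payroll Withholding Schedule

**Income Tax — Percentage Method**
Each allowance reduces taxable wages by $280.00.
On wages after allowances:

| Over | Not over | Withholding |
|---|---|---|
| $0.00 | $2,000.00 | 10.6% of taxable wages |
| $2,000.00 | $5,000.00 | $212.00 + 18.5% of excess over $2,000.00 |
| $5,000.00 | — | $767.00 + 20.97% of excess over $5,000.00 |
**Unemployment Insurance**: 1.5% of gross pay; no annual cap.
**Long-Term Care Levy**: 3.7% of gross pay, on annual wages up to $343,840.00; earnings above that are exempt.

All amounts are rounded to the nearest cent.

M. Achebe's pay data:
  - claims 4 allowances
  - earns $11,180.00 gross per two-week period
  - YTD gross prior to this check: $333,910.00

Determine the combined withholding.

$2,363.19

Income Tax: taxable = $11,180.00 − 4×$280.00 = $10,060.00
  $767.00 + 20.97% × ($10,060.00 − $5,000.00) = $767.00 + 20.97% × $5,060.00 = $1,828.08
Unemployment Insurance: 1.5% × $11,180.00 = $167.70
Long-Term Care Levy: cap $343,840.00 − YTD $333,910.00 = $9,930.00 subject; 3.7% × $9,930.00 = $367.41
Total: $1,828.08 + $167.70 + $367.41 = $2,363.19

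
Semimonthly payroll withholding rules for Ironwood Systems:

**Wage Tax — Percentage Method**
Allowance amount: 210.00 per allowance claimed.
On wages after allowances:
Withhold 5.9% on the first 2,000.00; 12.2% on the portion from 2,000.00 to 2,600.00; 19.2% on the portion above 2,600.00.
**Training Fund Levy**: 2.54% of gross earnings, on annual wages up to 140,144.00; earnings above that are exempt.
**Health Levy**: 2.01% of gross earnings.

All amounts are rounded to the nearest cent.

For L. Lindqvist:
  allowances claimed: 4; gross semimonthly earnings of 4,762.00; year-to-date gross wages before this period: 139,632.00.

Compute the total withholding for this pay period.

553.74

Wage Tax: taxable = 4,762.00 − 4×210.00 = 3,922.00
  191.20 + 19.2% × (3,922.00 − 2,600.00) = 191.20 + 19.2% × 1,322.00 = 445.02
Training Fund Levy: cap 140,144.00 − YTD 139,632.00 = 512.00 subject; 2.54% × 512.00 = 13.00
Health Levy: 2.01% × 4,762.00 = 95.72
Total: 445.02 + 13.00 + 95.72 = 553.74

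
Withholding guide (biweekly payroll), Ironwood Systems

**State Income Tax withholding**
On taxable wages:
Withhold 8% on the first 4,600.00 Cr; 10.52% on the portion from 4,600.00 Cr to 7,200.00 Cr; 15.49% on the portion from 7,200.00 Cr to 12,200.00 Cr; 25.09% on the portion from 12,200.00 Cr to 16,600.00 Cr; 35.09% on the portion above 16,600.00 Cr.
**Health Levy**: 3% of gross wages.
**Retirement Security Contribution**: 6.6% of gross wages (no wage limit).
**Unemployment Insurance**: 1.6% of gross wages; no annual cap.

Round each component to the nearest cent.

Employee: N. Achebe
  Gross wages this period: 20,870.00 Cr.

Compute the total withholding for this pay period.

State Income Tax: taxable = 20,870.00 Cr
  2,519.98 Cr + 35.09% × (20,870.00 Cr − 16,600.00 Cr) = 2,519.98 Cr + 35.09% × 4,270.00 Cr = 4,018.32 Cr
Health Levy: 3% × 20,870.00 Cr = 626.10 Cr
Retirement Security Contribution: 6.6% × 20,870.00 Cr = 1,377.42 Cr
Unemployment Insurance: 1.6% × 20,870.00 Cr = 333.92 Cr
Total: 4,018.32 Cr + 626.10 Cr + 1,377.42 Cr + 333.92 Cr = 6,355.76 Cr

6,355.76 Cr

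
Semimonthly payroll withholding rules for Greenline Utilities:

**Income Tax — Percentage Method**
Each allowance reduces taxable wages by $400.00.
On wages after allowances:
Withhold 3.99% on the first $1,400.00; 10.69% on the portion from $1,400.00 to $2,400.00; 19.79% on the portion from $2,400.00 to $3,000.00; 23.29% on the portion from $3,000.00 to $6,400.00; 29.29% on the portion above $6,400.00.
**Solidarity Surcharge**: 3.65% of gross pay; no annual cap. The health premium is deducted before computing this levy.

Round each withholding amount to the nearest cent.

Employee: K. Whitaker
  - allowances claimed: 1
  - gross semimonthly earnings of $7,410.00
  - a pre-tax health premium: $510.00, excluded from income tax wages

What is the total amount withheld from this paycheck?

Income Tax: taxable = $7,410.00 − $510.00 − 1×$400.00 = $6,500.00
  $1,073.36 + 29.29% × ($6,500.00 − $6,400.00) = $1,073.36 + 29.29% × $100.00 = $1,102.65
Solidarity Surcharge: 3.65% × $6,900.00 = $251.85
Total: $1,102.65 + $251.85 = $1,354.50

$1,354.50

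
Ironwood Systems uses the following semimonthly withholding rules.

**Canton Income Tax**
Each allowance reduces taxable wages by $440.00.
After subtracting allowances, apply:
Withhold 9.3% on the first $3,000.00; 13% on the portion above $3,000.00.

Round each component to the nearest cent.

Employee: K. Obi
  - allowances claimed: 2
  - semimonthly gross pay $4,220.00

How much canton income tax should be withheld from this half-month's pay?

$323.20

Canton Income Tax: taxable = $4,220.00 − 2×$440.00 = $3,340.00
  $279.00 + 13% × ($3,340.00 − $3,000.00) = $279.00 + 13% × $340.00 = $323.20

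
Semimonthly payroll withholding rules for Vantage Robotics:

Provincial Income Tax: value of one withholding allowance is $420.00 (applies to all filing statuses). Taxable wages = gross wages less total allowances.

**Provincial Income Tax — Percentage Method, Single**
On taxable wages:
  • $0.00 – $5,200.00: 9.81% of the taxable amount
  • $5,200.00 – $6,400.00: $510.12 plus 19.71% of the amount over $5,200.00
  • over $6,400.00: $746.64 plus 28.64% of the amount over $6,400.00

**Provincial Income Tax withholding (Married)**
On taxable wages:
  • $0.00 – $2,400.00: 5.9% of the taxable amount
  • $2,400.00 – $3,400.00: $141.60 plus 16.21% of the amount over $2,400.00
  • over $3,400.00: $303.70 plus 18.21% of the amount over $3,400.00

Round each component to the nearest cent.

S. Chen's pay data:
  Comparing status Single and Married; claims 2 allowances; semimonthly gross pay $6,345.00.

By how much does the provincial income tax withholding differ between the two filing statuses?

$116.78

Provincial Income Tax (Single): taxable = $6,345.00 − 2×$420.00 = $5,505.00
  $510.12 + 19.71% × ($5,505.00 − $5,200.00) = $510.12 + 19.71% × $305.00 = $570.24
Provincial Income Tax (Married): taxable = $6,345.00 − 2×$420.00 = $5,505.00
  $303.70 + 18.21% × ($5,505.00 − $3,400.00) = $303.70 + 18.21% × $2,105.00 = $687.02
Difference: |$570.24 − $687.02| = $116.78 (higher under Married)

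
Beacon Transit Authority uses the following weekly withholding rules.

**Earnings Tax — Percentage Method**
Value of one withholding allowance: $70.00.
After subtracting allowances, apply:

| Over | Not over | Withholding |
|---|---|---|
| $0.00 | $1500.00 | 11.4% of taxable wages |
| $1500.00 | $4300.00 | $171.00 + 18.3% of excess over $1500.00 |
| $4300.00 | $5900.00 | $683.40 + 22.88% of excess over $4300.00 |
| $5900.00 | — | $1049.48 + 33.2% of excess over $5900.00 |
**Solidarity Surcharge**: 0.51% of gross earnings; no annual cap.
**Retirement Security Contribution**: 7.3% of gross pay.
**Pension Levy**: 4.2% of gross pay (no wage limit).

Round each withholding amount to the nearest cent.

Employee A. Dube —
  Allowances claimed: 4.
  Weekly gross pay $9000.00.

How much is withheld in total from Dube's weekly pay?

$3066.62

Earnings Tax: taxable = $9000.00 − 4×$70.00 = $8720.00
  $1049.48 + 33.2% × ($8720.00 − $5900.00) = $1049.48 + 33.2% × $2820.00 = $1985.72
Solidarity Surcharge: 0.51% × $9000.00 = $45.90
Retirement Security Contribution: 7.3% × $9000.00 = $657.00
Pension Levy: 4.2% × $9000.00 = $378.00
Total: $1985.72 + $45.90 + $657.00 + $378.00 = $3066.62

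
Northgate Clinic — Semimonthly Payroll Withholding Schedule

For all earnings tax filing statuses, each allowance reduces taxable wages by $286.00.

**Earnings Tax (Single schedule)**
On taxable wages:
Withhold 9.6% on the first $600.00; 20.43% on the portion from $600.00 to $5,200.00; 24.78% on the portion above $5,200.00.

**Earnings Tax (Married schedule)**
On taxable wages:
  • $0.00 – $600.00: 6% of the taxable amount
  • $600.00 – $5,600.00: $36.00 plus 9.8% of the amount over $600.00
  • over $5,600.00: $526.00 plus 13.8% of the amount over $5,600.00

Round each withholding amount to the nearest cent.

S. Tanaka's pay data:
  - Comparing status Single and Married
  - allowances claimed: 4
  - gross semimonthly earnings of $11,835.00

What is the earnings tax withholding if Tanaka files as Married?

Earnings Tax (Married): taxable = $11,835.00 − 4×$286.00 = $10,691.00
  $526.00 + 13.8% × ($10,691.00 − $5,600.00) = $526.00 + 13.8% × $5,091.00 = $1,228.56

$1,228.56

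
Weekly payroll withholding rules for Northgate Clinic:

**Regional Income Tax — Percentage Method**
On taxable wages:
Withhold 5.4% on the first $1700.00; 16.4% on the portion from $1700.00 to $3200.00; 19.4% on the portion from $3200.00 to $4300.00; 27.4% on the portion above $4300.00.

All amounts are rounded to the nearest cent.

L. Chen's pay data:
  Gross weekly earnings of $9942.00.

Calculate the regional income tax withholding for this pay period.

$2097.11

Regional Income Tax: taxable = $9942.00
  $551.20 + 27.4% × ($9942.00 − $4300.00) = $551.20 + 27.4% × $5642.00 = $2097.11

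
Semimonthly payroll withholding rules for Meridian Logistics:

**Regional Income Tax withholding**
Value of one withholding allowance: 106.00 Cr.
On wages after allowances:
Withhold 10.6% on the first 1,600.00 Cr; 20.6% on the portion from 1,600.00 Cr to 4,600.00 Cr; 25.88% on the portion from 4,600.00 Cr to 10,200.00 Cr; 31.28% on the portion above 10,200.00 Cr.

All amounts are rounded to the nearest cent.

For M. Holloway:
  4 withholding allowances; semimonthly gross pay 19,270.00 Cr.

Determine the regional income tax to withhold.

4,941.35 Cr

Regional Income Tax: taxable = 19,270.00 Cr − 4×106.00 Cr = 18,846.00 Cr
  2,236.88 Cr + 31.28% × (18,846.00 Cr − 10,200.00 Cr) = 2,236.88 Cr + 31.28% × 8,646.00 Cr = 4,941.35 Cr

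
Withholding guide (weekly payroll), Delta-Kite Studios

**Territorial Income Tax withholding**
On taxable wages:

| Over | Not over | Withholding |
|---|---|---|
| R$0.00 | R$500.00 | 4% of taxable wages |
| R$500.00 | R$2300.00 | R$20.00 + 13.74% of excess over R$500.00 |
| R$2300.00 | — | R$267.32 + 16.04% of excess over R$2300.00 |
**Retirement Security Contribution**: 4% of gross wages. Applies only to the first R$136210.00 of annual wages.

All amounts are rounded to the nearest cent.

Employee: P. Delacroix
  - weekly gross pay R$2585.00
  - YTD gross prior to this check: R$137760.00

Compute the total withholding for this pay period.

R$313.03

Territorial Income Tax: taxable = R$2585.00
  R$267.32 + 16.04% × (R$2585.00 − R$2300.00) = R$267.32 + 16.04% × R$285.00 = R$313.03
Retirement Security Contribution: YTD R$137760.00 ≥ cap R$136210.00 → R$0.00
Total: R$313.03 + R$0.00 = R$313.03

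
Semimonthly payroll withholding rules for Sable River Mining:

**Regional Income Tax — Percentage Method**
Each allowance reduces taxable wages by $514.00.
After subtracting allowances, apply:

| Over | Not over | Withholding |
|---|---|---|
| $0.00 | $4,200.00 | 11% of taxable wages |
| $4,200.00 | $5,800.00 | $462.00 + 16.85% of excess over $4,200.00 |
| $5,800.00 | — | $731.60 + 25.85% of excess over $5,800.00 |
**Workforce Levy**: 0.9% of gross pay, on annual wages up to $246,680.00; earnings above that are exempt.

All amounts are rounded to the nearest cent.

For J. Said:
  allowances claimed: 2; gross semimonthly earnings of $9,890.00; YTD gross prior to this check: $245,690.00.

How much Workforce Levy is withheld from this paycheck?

Workforce Levy: cap $246,680.00 − YTD $245,690.00 = $990.00 subject; 0.9% × $990.00 = $8.91

$8.91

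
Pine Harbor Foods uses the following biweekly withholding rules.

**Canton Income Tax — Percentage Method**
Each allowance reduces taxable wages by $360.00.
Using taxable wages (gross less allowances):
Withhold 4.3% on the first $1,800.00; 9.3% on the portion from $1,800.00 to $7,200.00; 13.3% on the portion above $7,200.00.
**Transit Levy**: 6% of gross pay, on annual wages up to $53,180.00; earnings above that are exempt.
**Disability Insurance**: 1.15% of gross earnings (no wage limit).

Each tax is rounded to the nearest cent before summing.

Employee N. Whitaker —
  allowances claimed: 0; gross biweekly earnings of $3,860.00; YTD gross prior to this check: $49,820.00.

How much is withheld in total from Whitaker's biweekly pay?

Canton Income Tax: taxable = $3,860.00
  $77.40 + 9.3% × ($3,860.00 − $1,800.00) = $77.40 + 9.3% × $2,060.00 = $268.98
Transit Levy: cap $53,180.00 − YTD $49,820.00 = $3,360.00 subject; 6% × $3,360.00 = $201.60
Disability Insurance: 1.15% × $3,860.00 = $44.39
Total: $268.98 + $201.60 + $44.39 = $514.97

$514.97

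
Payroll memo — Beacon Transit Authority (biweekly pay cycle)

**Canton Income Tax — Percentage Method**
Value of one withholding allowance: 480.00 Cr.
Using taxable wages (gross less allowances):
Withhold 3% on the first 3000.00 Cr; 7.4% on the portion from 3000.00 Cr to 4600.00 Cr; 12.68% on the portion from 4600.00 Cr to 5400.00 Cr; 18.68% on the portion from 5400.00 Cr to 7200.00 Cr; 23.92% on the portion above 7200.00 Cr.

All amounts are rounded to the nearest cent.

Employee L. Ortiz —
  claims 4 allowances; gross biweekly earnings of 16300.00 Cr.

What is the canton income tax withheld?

2363.54 Cr

Canton Income Tax: taxable = 16300.00 Cr − 4×480.00 Cr = 14380.00 Cr
  646.08 Cr + 23.92% × (14380.00 Cr − 7200.00 Cr) = 646.08 Cr + 23.92% × 7180.00 Cr = 2363.54 Cr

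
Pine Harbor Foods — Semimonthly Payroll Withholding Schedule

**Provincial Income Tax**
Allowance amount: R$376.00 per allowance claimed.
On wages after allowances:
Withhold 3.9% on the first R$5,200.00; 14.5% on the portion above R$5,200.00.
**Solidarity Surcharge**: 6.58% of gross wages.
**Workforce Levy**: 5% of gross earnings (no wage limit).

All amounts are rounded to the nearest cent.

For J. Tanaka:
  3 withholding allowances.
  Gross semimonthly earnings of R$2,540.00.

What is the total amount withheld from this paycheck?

Provincial Income Tax: taxable = R$2,540.00 − 3×R$376.00 = R$1,412.00
  3.9% × R$1,412.00 = R$55.07
Solidarity Surcharge: 6.58% × R$2,540.00 = R$167.13
Workforce Levy: 5% × R$2,540.00 = R$127.00
Total: R$55.07 + R$167.13 + R$127.00 = R$349.20

R$349.20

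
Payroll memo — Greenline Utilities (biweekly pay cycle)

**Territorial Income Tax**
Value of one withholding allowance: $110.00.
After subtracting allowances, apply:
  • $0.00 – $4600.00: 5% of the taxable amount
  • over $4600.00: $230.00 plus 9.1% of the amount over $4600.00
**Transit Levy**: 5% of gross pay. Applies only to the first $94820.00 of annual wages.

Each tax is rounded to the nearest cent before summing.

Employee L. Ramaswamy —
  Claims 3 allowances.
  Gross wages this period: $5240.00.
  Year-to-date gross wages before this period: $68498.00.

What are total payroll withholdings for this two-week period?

Territorial Income Tax: taxable = $5240.00 − 3×$110.00 = $4910.00
  $230.00 + 9.1% × ($4910.00 − $4600.00) = $230.00 + 9.1% × $310.00 = $258.21
Transit Levy: 5% × $5240.00 = $262.00
Total: $258.21 + $262.00 = $520.21

$520.21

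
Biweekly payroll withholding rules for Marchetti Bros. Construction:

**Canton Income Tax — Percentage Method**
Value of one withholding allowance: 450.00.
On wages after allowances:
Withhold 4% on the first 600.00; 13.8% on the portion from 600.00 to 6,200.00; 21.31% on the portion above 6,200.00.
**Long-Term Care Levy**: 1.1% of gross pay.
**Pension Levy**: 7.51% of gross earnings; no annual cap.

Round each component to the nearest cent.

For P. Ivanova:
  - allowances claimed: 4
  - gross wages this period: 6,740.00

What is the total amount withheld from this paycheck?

1,203.23

Canton Income Tax: taxable = 6,740.00 − 4×450.00 = 4,940.00
  24.00 + 13.8% × (4,940.00 − 600.00) = 24.00 + 13.8% × 4,340.00 = 622.92
Long-Term Care Levy: 1.1% × 6,740.00 = 74.14
Pension Levy: 7.51% × 6,740.00 = 506.17
Total: 622.92 + 74.14 + 506.17 = 1,203.23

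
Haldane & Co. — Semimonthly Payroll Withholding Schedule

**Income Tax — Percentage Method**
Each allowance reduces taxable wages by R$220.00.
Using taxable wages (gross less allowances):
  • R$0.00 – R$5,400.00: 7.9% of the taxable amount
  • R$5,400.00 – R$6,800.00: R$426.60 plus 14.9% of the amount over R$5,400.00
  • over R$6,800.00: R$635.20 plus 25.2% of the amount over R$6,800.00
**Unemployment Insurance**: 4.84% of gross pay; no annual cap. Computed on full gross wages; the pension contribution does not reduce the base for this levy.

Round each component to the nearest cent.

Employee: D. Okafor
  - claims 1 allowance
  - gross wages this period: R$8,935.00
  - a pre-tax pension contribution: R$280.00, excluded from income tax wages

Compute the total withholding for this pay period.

R$1,479.67

Income Tax: taxable = R$8,935.00 − R$280.00 − 1×R$220.00 = R$8,435.00
  R$635.20 + 25.2% × (R$8,435.00 − R$6,800.00) = R$635.20 + 25.2% × R$1,635.00 = R$1,047.22
Unemployment Insurance: 4.84% × R$8,935.00 = R$432.45
Total: R$1,047.22 + R$432.45 = R$1,479.67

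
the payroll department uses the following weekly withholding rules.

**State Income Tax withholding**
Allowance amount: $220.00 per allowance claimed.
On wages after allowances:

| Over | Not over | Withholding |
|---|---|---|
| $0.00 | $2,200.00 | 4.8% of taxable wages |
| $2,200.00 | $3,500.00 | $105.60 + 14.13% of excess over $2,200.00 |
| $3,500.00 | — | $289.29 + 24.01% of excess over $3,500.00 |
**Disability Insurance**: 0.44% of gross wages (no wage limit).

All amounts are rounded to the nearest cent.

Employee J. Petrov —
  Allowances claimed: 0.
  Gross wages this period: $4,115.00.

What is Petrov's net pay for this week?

$3,659.94

State Income Tax: taxable = $4,115.00
  $289.29 + 24.01% × ($4,115.00 − $3,500.00) = $289.29 + 24.01% × $615.00 = $436.95
Disability Insurance: 0.44% × $4,115.00 = $18.11
Total withheld: $436.95 + $18.11 = $455.06
Net pay: $4,115.00 − $455.06 = $3,659.94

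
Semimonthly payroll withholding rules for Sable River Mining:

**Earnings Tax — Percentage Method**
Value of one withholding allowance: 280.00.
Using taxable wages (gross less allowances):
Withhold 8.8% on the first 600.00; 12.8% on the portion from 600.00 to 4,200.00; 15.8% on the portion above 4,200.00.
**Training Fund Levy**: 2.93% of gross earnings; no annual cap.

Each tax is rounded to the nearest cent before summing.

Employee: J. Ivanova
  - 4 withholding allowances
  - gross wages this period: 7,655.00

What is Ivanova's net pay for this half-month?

6,548.18

Earnings Tax: taxable = 7,655.00 − 4×280.00 = 6,535.00
  513.60 + 15.8% × (6,535.00 − 4,200.00) = 513.60 + 15.8% × 2,335.00 = 882.53
Training Fund Levy: 2.93% × 7,655.00 = 224.29
Total withheld: 882.53 + 224.29 = 1,106.82
Net pay: 7,655.00 − 1,106.82 = 6,548.18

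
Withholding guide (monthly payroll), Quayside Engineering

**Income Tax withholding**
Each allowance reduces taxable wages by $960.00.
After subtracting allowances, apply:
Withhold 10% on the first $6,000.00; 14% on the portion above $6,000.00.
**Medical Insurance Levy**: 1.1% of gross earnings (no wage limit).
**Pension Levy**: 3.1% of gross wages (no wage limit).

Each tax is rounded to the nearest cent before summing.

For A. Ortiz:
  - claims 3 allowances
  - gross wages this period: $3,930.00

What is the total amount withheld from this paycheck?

$270.06

Income Tax: taxable = $3,930.00 − 3×$960.00 = $1,050.00
  10% × $1,050.00 = $105.00
Medical Insurance Levy: 1.1% × $3,930.00 = $43.23
Pension Levy: 3.1% × $3,930.00 = $121.83
Total: $105.00 + $43.23 + $121.83 = $270.06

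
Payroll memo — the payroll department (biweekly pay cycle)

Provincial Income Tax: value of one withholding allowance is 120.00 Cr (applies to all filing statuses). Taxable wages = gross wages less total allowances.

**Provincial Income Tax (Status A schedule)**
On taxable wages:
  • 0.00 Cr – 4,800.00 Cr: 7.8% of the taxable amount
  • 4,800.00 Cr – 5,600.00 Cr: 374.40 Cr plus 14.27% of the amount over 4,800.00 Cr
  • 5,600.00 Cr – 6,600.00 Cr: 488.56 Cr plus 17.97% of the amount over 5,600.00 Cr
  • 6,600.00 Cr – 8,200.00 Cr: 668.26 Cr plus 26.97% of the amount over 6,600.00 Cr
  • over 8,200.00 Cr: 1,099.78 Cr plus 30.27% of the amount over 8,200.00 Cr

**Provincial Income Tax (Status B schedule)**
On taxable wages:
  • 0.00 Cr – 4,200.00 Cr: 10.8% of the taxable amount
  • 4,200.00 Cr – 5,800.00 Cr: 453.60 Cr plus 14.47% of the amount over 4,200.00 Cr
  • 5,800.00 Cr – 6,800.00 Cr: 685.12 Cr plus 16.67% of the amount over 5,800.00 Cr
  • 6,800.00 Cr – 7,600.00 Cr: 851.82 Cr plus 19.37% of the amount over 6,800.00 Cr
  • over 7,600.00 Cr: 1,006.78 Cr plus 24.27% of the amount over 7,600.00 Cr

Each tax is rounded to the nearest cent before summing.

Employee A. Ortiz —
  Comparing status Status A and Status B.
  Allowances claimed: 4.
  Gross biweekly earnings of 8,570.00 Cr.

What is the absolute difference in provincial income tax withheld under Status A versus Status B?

Provincial Income Tax (Status A): taxable = 8,570.00 Cr − 4×120.00 Cr = 8,090.00 Cr
  668.26 Cr + 26.97% × (8,090.00 Cr − 6,600.00 Cr) = 668.26 Cr + 26.97% × 1,490.00 Cr = 1,070.11 Cr
Provincial Income Tax (Status B): taxable = 8,570.00 Cr − 4×120.00 Cr = 8,090.00 Cr
  1,006.78 Cr + 24.27% × (8,090.00 Cr − 7,600.00 Cr) = 1,006.78 Cr + 24.27% × 490.00 Cr = 1,125.70 Cr
Difference: |1,070.11 Cr − 1,125.70 Cr| = 55.59 Cr (higher under Status B)

55.59 Cr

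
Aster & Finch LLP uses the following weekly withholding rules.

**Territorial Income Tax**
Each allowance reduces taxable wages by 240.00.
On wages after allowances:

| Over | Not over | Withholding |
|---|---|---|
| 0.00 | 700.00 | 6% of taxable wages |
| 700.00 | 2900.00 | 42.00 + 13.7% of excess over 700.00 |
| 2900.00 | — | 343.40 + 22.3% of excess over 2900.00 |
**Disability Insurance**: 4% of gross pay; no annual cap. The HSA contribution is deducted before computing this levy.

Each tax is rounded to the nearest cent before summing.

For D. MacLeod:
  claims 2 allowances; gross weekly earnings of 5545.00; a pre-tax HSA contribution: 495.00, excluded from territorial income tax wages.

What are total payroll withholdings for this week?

Territorial Income Tax: taxable = 5545.00 − 495.00 − 2×240.00 = 4570.00
  343.40 + 22.3% × (4570.00 − 2900.00) = 343.40 + 22.3% × 1670.00 = 715.81
Disability Insurance: 4% × 5050.00 = 202.00
Total: 715.81 + 202.00 = 917.81

917.81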